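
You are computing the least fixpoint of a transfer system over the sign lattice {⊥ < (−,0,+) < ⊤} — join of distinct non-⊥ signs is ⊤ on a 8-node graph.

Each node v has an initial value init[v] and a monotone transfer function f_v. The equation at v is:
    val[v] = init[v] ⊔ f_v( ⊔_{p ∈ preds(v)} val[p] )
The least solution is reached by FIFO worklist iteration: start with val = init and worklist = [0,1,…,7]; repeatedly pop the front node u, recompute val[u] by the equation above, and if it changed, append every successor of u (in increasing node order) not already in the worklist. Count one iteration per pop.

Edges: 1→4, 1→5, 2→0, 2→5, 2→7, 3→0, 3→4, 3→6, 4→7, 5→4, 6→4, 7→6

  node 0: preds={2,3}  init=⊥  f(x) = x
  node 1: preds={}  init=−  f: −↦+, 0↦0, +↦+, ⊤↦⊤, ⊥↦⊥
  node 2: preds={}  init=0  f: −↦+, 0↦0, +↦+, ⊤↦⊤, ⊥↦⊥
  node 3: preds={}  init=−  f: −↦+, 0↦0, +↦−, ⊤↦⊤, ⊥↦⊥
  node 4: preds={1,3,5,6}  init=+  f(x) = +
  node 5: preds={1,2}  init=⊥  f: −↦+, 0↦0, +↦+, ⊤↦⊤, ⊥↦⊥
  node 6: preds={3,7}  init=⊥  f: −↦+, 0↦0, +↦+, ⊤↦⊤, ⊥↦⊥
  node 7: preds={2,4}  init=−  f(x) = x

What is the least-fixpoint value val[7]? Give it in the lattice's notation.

⊤

Trace (11 dequeues):
  [1] u=0 | in ⊤ | out ⊤ | prev ⊥ | push {}
  [2] u=1 | in ⊥ | out − | ==
  [3] u=2 | in ⊥ | out 0 | ==
  [4] u=3 | in ⊥ | out − | ==
  [5] u=4 | in − | out + | ==
  [6] u=5 | in ⊤ | out ⊤ | prev ⊥ | push {4}
  [7] u=6 | in − | out + | prev ⊥ | push {}
  [8] u=7 | in ⊤ | out ⊤ | prev − | push {6}
  [9] u=4 | in ⊤ | out + | ==
  [10] u=6 | in ⊤ | out ⊤ | prev + | push {4}
  [11] u=4 | in ⊤ | out + | ==

Converged values:
  [0] ⊤
  [1] −
  [2] 0
  [3] −
  [4] +
  [5] ⊤
  [6] ⊤
  [7] ⊤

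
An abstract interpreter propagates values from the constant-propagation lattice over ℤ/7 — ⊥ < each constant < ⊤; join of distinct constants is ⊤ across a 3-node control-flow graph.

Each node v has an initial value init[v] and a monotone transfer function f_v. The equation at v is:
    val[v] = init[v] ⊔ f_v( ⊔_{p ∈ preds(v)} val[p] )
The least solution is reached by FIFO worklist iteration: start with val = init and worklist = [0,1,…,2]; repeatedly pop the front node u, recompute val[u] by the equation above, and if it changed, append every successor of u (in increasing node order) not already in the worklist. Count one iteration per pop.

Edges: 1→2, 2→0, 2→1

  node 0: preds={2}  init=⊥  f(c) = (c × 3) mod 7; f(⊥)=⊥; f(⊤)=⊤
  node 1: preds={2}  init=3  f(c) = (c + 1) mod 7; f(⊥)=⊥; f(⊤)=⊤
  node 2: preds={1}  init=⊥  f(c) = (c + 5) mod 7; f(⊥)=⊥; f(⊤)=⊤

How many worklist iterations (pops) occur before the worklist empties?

8

Worklist (8 pops):
  #1 pop 0: in=⊥ → ⊥ (no change)
  #2 pop 1: in=⊥ → 3 (no change)
  #3 pop 2: in=3 → 1 (was ⊥); enqueue [0,1]
  #4 pop 0: in=1 → 3 (was ⊥); enqueue []
  #5 pop 1: in=1 → ⊤ (was 3); enqueue [2]
  #6 pop 2: in=⊤ → ⊤ (was 1); enqueue [0,1]
  #7 pop 0: in=⊤ → ⊤ (was 3); enqueue []
  #8 pop 1: in=⊤ → ⊤ (no change)

Fixpoint:
  val[0] = ⊤
  val[1] = ⊤
  val[2] = ⊤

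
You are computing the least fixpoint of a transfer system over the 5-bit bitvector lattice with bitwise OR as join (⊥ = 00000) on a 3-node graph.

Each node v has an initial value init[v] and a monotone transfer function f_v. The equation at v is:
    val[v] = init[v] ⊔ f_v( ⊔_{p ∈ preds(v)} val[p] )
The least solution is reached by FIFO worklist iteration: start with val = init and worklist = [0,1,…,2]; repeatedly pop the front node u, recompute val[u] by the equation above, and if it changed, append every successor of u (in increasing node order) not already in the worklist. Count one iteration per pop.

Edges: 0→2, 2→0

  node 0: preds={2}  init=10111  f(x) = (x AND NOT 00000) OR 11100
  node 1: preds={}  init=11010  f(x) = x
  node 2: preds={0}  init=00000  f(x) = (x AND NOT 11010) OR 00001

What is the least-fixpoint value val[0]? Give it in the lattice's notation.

11111

Iteration log — 4 steps:
  step 1. node 0  ⊔preds=00000  new=11111  old=10111  +wl: 
  step 2. node 1  ⊔preds=00000  new=11010  stable
  step 3. node 2  ⊔preds=11111  new=00101  old=00000  +wl: 0
  step 4. node 0  ⊔preds=00101  new=11111  stable

Least fixpoint reached:
  node 0: 11111
  node 1: 11010
  node 2: 00101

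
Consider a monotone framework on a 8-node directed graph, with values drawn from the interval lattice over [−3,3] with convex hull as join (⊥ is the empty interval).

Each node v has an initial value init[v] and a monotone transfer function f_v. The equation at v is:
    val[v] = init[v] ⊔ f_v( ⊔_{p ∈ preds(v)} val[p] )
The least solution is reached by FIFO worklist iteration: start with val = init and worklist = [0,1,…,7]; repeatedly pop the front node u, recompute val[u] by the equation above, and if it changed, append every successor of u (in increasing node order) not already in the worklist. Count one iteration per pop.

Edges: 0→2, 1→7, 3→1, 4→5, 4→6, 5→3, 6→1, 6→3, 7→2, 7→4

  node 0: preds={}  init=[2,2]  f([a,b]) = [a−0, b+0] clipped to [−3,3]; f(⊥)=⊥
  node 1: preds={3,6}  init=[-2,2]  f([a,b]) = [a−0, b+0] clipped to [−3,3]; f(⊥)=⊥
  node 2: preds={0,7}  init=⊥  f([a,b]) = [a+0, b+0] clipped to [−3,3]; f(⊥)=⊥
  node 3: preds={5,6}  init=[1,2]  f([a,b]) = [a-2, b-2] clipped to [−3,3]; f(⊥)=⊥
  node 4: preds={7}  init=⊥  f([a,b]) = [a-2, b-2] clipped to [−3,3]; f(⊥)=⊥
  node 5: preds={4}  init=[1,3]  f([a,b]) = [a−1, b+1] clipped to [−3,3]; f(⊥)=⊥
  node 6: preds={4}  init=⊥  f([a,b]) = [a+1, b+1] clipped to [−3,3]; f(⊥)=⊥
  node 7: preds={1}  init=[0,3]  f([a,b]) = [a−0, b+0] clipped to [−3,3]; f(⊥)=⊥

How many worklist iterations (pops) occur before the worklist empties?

20

Trace (20 dequeues):
  [1] u=0 | in ⊥ | out [2,2] | ==
  [2] u=1 | in [1,2] | out [-2,2] | ==
  [3] u=2 | in [0,3] | out [0,3] | prev ⊥ | push {}
  [4] u=3 | in [1,3] | out [-1,2] | prev [1,2] | push {1}
  [5] u=4 | in [0,3] | out [-2,1] | prev ⊥ | push {}
  [6] u=5 | in [-2,1] | out [-3,3] | prev [1,3] | push {3}
  [7] u=6 | in [-2,1] | out [-1,2] | prev ⊥ | push {}
  [8] u=7 | in [-2,2] | out [-2,3] | prev [0,3] | push {2,4}
  [9] u=1 | in [-1,2] | out [-2,2] | ==
  [10] u=3 | in [-3,3] | out [-3,2] | prev [-1,2] | push {1}
  [11] u=2 | in [-2,3] | out [-2,3] | prev [0,3] | push {}
  [12] u=4 | in [-2,3] | out [-3,1] | prev [-2,1] | push {5,6}
  [13] u=1 | in [-3,2] | out [-3,2] | prev [-2,2] | push {7}
  [14] u=5 | in [-3,1] | out [-3,3] | ==
  [15] u=6 | in [-3,1] | out [-2,2] | prev [-1,2] | push {1,3}
  [16] u=7 | in [-3,2] | out [-3,3] | prev [-2,3] | push {2,4}
  [17] u=1 | in [-3,2] | out [-3,2] | ==
  [18] u=3 | in [-3,3] | out [-3,2] | ==
  [19] u=2 | in [-3,3] | out [-3,3] | prev [-2,3] | push {}
  [20] u=4 | in [-3,3] | out [-3,1] | ==

Converged values:
  [0] [2,2]
  [1] [-3,2]
  [2] [-3,3]
  [3] [-3,2]
  [4] [-3,1]
  [5] [-3,3]
  [6] [-2,2]
  [7] [-3,3]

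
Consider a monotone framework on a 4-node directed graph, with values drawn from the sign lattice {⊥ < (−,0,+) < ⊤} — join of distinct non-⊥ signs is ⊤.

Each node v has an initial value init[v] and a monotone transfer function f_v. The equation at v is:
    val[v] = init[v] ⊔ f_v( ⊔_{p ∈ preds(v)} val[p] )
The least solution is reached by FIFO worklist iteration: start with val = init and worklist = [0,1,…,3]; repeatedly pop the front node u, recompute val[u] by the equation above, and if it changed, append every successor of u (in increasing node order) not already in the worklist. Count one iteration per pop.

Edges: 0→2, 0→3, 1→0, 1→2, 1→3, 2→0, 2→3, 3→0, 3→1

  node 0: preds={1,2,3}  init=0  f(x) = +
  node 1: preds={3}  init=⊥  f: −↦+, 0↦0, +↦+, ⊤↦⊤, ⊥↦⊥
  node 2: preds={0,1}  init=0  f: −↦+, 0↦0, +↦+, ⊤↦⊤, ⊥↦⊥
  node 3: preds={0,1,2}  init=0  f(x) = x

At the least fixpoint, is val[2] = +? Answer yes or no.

Iteration log — 9 steps:
  step 1. node 0  ⊔preds=0  new=⊤  old=0  +wl: 
  step 2. node 1  ⊔preds=0  new=0  old=⊥  +wl: 0
  step 3. node 2  ⊔preds=⊤  new=⊤  old=0  +wl: 
  step 4. node 3  ⊔preds=⊤  new=⊤  old=0  +wl: 1
  step 5. node 0  ⊔preds=⊤  new=⊤  stable
  step 6. node 1  ⊔preds=⊤  new=⊤  old=0  +wl: 0,2,3
  step 7. node 0  ⊔preds=⊤  new=⊤  stable
  step 8. node 2  ⊔preds=⊤  new=⊤  stable
  step 9. node 3  ⊔preds=⊤  new=⊤  stable

Least fixpoint reached:
  node 0: ⊤
  node 1: ⊤
  node 2: ⊤
  node 3: ⊤

no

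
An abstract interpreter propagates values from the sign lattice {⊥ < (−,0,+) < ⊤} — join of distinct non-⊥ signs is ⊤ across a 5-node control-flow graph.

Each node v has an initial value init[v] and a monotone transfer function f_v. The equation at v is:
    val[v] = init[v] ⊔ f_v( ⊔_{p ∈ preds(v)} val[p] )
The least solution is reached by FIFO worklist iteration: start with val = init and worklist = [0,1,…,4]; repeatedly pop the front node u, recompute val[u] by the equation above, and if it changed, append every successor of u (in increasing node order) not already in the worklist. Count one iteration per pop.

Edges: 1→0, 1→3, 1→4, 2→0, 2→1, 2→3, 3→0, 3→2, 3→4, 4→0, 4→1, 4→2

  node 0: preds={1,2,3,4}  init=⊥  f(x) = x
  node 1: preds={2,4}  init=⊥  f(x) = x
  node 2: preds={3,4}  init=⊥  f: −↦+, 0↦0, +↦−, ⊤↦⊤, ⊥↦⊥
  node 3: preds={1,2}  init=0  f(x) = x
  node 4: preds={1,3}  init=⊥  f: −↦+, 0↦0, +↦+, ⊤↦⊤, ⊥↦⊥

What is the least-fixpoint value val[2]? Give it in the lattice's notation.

Worklist (11 pops):
  #1 pop 0: in=0 → 0 (was ⊥); enqueue []
  #2 pop 1: in=⊥ → ⊥ (no change)
  #3 pop 2: in=0 → 0 (was ⊥); enqueue [0,1]
  #4 pop 3: in=0 → 0 (no change)
  #5 pop 4: in=0 → 0 (was ⊥); enqueue [2]
  #6 pop 0: in=0 → 0 (no change)
  #7 pop 1: in=0 → 0 (was ⊥); enqueue [0,3,4]
  #8 pop 2: in=0 → 0 (no change)
  #9 pop 0: in=0 → 0 (no change)
  #10 pop 3: in=0 → 0 (no change)
  #11 pop 4: in=0 → 0 (no change)

Fixpoint:
  val[0] = 0
  val[1] = 0
  val[2] = 0
  val[3] = 0
  val[4] = 0

0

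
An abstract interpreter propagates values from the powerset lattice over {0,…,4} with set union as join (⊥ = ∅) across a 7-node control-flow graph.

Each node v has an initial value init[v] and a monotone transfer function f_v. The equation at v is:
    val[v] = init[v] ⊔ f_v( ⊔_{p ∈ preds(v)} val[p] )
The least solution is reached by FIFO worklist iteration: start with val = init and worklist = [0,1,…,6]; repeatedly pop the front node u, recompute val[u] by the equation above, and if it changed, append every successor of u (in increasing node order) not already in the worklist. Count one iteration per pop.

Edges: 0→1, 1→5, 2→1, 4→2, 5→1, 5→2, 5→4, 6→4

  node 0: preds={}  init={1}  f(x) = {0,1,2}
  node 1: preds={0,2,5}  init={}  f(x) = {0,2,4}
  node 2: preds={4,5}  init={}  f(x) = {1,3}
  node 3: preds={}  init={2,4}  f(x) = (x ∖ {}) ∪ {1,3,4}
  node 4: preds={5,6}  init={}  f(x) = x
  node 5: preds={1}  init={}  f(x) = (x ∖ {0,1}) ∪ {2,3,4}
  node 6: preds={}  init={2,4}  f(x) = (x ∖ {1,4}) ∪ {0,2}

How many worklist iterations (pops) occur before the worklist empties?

Iteration log — 11 steps:
  step 1. node 0  ⊔preds={}  new={0,1,2}  old={1}  +wl: 
  step 2. node 1  ⊔preds={0,1,2}  new={0,2,4}  old={}  +wl: 
  step 3. node 2  ⊔preds={}  new={1,3}  old={}  +wl: 1
  step 4. node 3  ⊔preds={}  new={1,2,3,4}  old={2,4}  +wl: 
  step 5. node 4  ⊔preds={2,4}  new={2,4}  old={}  +wl: 2
  step 6. node 5  ⊔preds={0,2,4}  new={2,3,4}  old={}  +wl: 4
  step 7. node 6  ⊔preds={}  new={0,2,4}  old={2,4}  +wl: 
  step 8. node 1  ⊔preds={0,1,2,3,4}  new={0,2,4}  stable
  step 9. node 2  ⊔preds={2,3,4}  new={1,3}  stable
  step 10. node 4  ⊔preds={0,2,3,4}  new={0,2,3,4}  old={2,4}  +wl: 2
  step 11. node 2  ⊔preds={0,2,3,4}  new={1,3}  stable

Least fixpoint reached:
  node 0: {0,1,2}
  node 1: {0,2,4}
  node 2: {1,3}
  node 3: {1,2,3,4}
  node 4: {0,2,3,4}
  node 5: {2,3,4}
  node 6: {0,2,4}

11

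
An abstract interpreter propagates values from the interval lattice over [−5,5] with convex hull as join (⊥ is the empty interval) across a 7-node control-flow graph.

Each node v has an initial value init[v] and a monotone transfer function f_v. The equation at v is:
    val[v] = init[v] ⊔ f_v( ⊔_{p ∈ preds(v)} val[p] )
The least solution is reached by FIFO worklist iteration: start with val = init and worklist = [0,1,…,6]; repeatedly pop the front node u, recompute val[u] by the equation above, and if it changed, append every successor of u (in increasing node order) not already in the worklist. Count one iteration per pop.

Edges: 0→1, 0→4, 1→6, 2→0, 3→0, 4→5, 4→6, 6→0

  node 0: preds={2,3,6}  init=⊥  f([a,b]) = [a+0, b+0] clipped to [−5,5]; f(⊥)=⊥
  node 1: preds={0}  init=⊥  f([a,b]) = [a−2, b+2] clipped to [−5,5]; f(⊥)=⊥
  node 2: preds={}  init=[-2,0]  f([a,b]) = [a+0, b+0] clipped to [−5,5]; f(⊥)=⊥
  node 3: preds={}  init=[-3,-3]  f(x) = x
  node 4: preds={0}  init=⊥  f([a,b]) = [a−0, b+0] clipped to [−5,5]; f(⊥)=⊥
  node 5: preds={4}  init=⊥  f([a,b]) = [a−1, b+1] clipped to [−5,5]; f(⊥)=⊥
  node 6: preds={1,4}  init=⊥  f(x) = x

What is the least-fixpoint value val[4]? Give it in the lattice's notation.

[-5,5]

Trace (22 dequeues):
  [1] u=0 | in [-3,0] | out [-3,0] | prev ⊥ | push {}
  [2] u=1 | in [-3,0] | out [-5,2] | prev ⊥ | push {}
  [3] u=2 | in ⊥ | out [-2,0] | ==
  [4] u=3 | in ⊥ | out [-3,-3] | ==
  [5] u=4 | in [-3,0] | out [-3,0] | prev ⊥ | push {}
  [6] u=5 | in [-3,0] | out [-4,1] | prev ⊥ | push {}
  [7] u=6 | in [-5,2] | out [-5,2] | prev ⊥ | push {0}
  [8] u=0 | in [-5,2] | out [-5,2] | prev [-3,0] | push {1,4}
  [9] u=1 | in [-5,2] | out [-5,4] | prev [-5,2] | push {6}
  [10] u=4 | in [-5,2] | out [-5,2] | prev [-3,0] | push {5}
  [11] u=6 | in [-5,4] | out [-5,4] | prev [-5,2] | push {0}
  [12] u=5 | in [-5,2] | out [-5,3] | prev [-4,1] | push {}
  [13] u=0 | in [-5,4] | out [-5,4] | prev [-5,2] | push {1,4}
  [14] u=1 | in [-5,4] | out [-5,5] | prev [-5,4] | push {6}
  [15] u=4 | in [-5,4] | out [-5,4] | prev [-5,2] | push {5}
  [16] u=6 | in [-5,5] | out [-5,5] | prev [-5,4] | push {0}
  [17] u=5 | in [-5,4] | out [-5,5] | prev [-5,3] | push {}
  [18] u=0 | in [-5,5] | out [-5,5] | prev [-5,4] | push {1,4}
  [19] u=1 | in [-5,5] | out [-5,5] | ==
  [20] u=4 | in [-5,5] | out [-5,5] | prev [-5,4] | push {5,6}
  [21] u=5 | in [-5,5] | out [-5,5] | ==
  [22] u=6 | in [-5,5] | out [-5,5] | ==

Converged values:
  [0] [-5,5]
  [1] [-5,5]
  [2] [-2,0]
  [3] [-3,-3]
  [4] [-5,5]
  [5] [-5,5]
  [6] [-5,5]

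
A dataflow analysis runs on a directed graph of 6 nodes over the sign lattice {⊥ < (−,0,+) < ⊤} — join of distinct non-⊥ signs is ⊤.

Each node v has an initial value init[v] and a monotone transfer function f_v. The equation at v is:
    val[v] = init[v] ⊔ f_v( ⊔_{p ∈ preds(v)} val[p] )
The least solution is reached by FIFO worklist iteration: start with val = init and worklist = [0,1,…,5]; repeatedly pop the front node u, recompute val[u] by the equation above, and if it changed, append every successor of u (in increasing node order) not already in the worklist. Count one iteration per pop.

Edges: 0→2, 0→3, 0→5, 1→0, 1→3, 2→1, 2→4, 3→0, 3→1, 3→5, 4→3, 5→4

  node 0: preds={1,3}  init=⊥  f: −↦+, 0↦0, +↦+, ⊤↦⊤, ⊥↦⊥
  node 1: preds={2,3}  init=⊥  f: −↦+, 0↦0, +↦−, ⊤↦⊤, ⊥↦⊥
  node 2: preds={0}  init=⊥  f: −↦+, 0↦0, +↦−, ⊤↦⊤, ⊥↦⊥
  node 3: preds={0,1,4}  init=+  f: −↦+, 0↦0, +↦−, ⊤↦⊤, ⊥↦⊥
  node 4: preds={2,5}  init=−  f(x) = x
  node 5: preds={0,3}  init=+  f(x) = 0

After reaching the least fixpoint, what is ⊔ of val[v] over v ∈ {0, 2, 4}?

Iteration log — 15 steps:
  step 1. node 0  ⊔preds=+  new=+  old=⊥  +wl: 
  step 2. node 1  ⊔preds=+  new=−  old=⊥  +wl: 0
  step 3. node 2  ⊔preds=+  new=−  old=⊥  +wl: 1
  step 4. node 3  ⊔preds=⊤  new=⊤  old=+  +wl: 
  step 5. node 4  ⊔preds=⊤  new=⊤  old=−  +wl: 3
  step 6. node 5  ⊔preds=⊤  new=⊤  old=+  +wl: 4
  step 7. node 0  ⊔preds=⊤  new=⊤  old=+  +wl: 2,5
  step 8. node 1  ⊔preds=⊤  new=⊤  old=−  +wl: 0
  step 9. node 3  ⊔preds=⊤  new=⊤  stable
  step 10. node 4  ⊔preds=⊤  new=⊤  stable
  step 11. node 2  ⊔preds=⊤  new=⊤  old=−  +wl: 1,4
  step 12. node 5  ⊔preds=⊤  new=⊤  stable
  step 13. node 0  ⊔preds=⊤  new=⊤  stable
  step 14. node 1  ⊔preds=⊤  new=⊤  stable
  step 15. node 4  ⊔preds=⊤  new=⊤  stable

Least fixpoint reached:
  node 0: ⊤
  node 1: ⊤
  node 2: ⊤
  node 3: ⊤
  node 4: ⊤
  node 5: ⊤

⊤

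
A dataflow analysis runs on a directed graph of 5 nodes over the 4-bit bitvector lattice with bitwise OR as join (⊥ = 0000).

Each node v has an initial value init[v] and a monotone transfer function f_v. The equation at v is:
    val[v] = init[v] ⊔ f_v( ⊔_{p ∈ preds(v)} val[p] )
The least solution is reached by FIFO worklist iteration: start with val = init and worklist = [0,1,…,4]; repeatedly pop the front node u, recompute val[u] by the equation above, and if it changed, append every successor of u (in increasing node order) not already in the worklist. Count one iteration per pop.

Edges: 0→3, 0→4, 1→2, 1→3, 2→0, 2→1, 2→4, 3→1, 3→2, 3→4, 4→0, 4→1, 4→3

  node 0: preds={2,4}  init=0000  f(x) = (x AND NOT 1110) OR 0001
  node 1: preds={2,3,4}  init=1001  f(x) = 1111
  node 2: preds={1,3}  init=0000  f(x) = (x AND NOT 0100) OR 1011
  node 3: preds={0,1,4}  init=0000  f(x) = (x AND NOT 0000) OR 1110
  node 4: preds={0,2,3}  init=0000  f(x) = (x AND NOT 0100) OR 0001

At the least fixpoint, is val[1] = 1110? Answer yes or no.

Trace (9 dequeues):
  [1] u=0 | in 0000 | out 0001 | prev 0000 | push {}
  [2] u=1 | in 0000 | out 1111 | prev 1001 | push {}
  [3] u=2 | in 1111 | out 1011 | prev 0000 | push {0,1}
  [4] u=3 | in 1111 | out 1111 | prev 0000 | push {2}
  [5] u=4 | in 1111 | out 1011 | prev 0000 | push {3}
  [6] u=0 | in 1011 | out 0001 | ==
  [7] u=1 | in 1111 | out 1111 | ==
  [8] u=2 | in 1111 | out 1011 | ==
  [9] u=3 | in 1111 | out 1111 | ==

Converged values:
  [0] 0001
  [1] 1111
  [2] 1011
  [3] 1111
  [4] 1011

no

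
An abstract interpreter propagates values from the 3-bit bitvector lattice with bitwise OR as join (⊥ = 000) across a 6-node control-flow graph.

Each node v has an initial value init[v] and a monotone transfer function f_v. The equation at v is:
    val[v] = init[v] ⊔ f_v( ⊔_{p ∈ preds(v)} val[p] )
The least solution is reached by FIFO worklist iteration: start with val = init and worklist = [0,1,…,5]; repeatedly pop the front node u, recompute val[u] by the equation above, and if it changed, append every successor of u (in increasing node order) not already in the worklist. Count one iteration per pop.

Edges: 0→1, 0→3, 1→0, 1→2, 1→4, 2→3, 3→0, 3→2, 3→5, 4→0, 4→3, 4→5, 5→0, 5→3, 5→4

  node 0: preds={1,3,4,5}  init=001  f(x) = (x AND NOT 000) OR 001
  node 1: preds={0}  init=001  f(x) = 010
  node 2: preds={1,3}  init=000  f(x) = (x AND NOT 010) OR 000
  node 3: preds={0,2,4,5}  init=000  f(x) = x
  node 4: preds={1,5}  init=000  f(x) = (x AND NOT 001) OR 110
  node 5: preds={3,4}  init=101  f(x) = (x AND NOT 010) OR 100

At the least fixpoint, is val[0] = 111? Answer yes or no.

yes

Worklist (13 pops):
  #1 pop 0: in=101 → 101 (was 001); enqueue []
  #2 pop 1: in=101 → 011 (was 001); enqueue [0]
  #3 pop 2: in=011 → 001 (was 000); enqueue []
  #4 pop 3: in=101 → 101 (was 000); enqueue [2]
  #5 pop 4: in=111 → 110 (was 000); enqueue [3]
  #6 pop 5: in=111 → 101 (no change)
  #7 pop 0: in=111 → 111 (was 101); enqueue [1]
  #8 pop 2: in=111 → 101 (was 001); enqueue []
  #9 pop 3: in=111 → 111 (was 101); enqueue [0,2,5]
  #10 pop 1: in=111 → 011 (no change)
  #11 pop 0: in=111 → 111 (no change)
  #12 pop 2: in=111 → 101 (no change)
  #13 pop 5: in=111 → 101 (no change)

Fixpoint:
  val[0] = 111
  val[1] = 011
  val[2] = 101
  val[3] = 111
  val[4] = 110
  val[5] = 101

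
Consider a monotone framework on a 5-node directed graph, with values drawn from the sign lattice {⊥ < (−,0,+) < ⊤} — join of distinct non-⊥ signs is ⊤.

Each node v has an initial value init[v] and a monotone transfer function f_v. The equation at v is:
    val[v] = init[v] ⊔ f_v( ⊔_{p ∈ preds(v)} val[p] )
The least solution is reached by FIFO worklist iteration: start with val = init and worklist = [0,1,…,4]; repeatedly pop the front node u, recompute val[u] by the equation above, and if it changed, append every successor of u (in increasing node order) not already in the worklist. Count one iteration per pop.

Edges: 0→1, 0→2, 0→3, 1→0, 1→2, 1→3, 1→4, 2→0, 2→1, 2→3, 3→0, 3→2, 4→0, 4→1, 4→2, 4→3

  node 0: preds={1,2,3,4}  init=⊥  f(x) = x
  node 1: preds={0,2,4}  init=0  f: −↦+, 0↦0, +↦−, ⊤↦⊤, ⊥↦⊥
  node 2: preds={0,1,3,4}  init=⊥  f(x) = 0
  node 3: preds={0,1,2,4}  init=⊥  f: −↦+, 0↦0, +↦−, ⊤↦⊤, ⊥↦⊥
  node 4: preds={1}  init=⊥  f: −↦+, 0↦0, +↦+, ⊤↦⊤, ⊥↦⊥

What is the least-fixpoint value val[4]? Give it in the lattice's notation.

Worklist (9 pops):
  #1 pop 0: in=0 → 0 (was ⊥); enqueue []
  #2 pop 1: in=0 → 0 (no change)
  #3 pop 2: in=0 → 0 (was ⊥); enqueue [0,1]
  #4 pop 3: in=0 → 0 (was ⊥); enqueue [2]
  #5 pop 4: in=0 → 0 (was ⊥); enqueue [3]
  #6 pop 0: in=0 → 0 (no change)
  #7 pop 1: in=0 → 0 (no change)
  #8 pop 2: in=0 → 0 (no change)
  #9 pop 3: in=0 → 0 (no change)

Fixpoint:
  val[0] = 0
  val[1] = 0
  val[2] = 0
  val[3] = 0
  val[4] = 0

0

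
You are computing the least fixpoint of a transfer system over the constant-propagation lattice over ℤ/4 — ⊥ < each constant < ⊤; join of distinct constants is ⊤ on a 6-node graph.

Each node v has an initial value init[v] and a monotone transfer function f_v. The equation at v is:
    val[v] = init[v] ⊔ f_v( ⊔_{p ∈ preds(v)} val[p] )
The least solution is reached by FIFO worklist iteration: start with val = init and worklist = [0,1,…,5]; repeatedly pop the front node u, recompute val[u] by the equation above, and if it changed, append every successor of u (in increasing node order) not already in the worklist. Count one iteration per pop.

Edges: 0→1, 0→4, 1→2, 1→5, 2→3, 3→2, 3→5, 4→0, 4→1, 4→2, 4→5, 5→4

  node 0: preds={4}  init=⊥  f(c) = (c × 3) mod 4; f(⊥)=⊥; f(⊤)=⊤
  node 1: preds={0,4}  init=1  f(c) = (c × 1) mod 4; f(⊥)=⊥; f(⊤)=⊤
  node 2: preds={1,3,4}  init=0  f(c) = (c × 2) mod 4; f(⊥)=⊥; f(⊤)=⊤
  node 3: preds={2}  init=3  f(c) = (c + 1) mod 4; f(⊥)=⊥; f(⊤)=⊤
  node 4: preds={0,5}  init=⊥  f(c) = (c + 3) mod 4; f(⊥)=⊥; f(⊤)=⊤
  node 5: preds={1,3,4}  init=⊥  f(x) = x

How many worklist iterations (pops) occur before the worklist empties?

Worklist (13 pops):
  #1 pop 0: in=⊥ → ⊥ (no change)
  #2 pop 1: in=⊥ → 1 (no change)
  #3 pop 2: in=⊤ → ⊤ (was 0); enqueue []
  #4 pop 3: in=⊤ → ⊤ (was 3); enqueue [2]
  #5 pop 4: in=⊥ → ⊥ (no change)
  #6 pop 5: in=⊤ → ⊤ (was ⊥); enqueue [4]
  #7 pop 2: in=⊤ → ⊤ (no change)
  #8 pop 4: in=⊤ → ⊤ (was ⊥); enqueue [0,1,2,5]
  #9 pop 0: in=⊤ → ⊤ (was ⊥); enqueue [4]
  #10 pop 1: in=⊤ → ⊤ (was 1); enqueue []
  #11 pop 2: in=⊤ → ⊤ (no change)
  #12 pop 5: in=⊤ → ⊤ (no change)
  #13 pop 4: in=⊤ → ⊤ (no change)

Fixpoint:
  val[0] = ⊤
  val[1] = ⊤
  val[2] = ⊤
  val[3] = ⊤
  val[4] = ⊤
  val[5] = ⊤

13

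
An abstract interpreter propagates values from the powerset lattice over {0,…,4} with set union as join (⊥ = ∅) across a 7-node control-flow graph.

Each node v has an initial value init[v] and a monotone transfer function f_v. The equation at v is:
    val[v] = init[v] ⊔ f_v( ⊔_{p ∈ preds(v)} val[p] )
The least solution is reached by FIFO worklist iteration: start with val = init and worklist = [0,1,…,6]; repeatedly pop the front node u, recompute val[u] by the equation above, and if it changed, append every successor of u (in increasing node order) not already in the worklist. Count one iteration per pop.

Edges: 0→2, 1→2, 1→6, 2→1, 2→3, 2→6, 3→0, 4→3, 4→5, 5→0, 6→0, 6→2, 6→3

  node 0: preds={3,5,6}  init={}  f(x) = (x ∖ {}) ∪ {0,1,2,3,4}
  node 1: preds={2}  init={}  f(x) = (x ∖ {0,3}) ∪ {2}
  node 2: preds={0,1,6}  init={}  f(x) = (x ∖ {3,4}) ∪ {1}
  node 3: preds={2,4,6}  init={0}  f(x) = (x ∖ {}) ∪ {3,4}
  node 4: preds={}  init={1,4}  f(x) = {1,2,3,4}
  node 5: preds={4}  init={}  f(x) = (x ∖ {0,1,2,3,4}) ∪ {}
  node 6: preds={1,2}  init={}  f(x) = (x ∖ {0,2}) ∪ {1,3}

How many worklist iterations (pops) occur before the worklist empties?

Iteration log — 12 steps:
  step 1. node 0  ⊔preds={0}  new={0,1,2,3,4}  old={}  +wl: 
  step 2. node 1  ⊔preds={}  new={2}  old={}  +wl: 
  step 3. node 2  ⊔preds={0,1,2,3,4}  new={0,1,2}  old={}  +wl: 1
  step 4. node 3  ⊔preds={0,1,2,4}  new={0,1,2,3,4}  old={0}  +wl: 0
  step 5. node 4  ⊔preds={}  new={1,2,3,4}  old={1,4}  +wl: 3
  step 6. node 5  ⊔preds={1,2,3,4}  new={}  stable
  step 7. node 6  ⊔preds={0,1,2}  new={1,3}  old={}  +wl: 2
  step 8. node 1  ⊔preds={0,1,2}  new={1,2}  old={2}  +wl: 6
  step 9. node 0  ⊔preds={0,1,2,3,4}  new={0,1,2,3,4}  stable
  step 10. node 3  ⊔preds={0,1,2,3,4}  new={0,1,2,3,4}  stable
  step 11. node 2  ⊔preds={0,1,2,3,4}  new={0,1,2}  stable
  step 12. node 6  ⊔preds={0,1,2}  new={1,3}  stable

Least fixpoint reached:
  node 0: {0,1,2,3,4}
  node 1: {1,2}
  node 2: {0,1,2}
  node 3: {0,1,2,3,4}
  node 4: {1,2,3,4}
  node 5: {}
  node 6: {1,3}

12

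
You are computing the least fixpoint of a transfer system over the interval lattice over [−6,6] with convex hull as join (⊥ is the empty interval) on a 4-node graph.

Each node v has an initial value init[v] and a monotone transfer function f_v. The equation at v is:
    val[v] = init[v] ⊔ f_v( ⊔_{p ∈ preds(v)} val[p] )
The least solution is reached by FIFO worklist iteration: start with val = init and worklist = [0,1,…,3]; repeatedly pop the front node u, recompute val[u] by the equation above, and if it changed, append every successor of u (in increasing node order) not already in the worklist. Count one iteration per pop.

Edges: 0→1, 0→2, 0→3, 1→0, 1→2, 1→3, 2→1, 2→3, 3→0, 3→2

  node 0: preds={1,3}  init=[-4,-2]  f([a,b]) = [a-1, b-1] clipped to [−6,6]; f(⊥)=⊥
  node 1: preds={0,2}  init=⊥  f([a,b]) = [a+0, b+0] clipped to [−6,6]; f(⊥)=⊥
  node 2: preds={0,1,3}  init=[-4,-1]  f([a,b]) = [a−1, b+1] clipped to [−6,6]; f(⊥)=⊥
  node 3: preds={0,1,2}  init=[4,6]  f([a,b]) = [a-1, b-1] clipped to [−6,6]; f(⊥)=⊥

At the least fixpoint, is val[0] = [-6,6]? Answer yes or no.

no

Trace (10 dequeues):
  [1] u=0 | in [4,6] | out [-4,5] | prev [-4,-2] | push {}
  [2] u=1 | in [-4,5] | out [-4,5] | prev ⊥ | push {0}
  [3] u=2 | in [-4,6] | out [-5,6] | prev [-4,-1] | push {1}
  [4] u=3 | in [-5,6] | out [-6,6] | prev [4,6] | push {2}
  [5] u=0 | in [-6,6] | out [-6,5] | prev [-4,5] | push {3}
  [6] u=1 | in [-6,6] | out [-6,6] | prev [-4,5] | push {0}
  [7] u=2 | in [-6,6] | out [-6,6] | prev [-5,6] | push {1}
  [8] u=3 | in [-6,6] | out [-6,6] | ==
  [9] u=0 | in [-6,6] | out [-6,5] | ==
  [10] u=1 | in [-6,6] | out [-6,6] | ==

Converged values:
  [0] [-6,5]
  [1] [-6,6]
  [2] [-6,6]
  [3] [-6,6]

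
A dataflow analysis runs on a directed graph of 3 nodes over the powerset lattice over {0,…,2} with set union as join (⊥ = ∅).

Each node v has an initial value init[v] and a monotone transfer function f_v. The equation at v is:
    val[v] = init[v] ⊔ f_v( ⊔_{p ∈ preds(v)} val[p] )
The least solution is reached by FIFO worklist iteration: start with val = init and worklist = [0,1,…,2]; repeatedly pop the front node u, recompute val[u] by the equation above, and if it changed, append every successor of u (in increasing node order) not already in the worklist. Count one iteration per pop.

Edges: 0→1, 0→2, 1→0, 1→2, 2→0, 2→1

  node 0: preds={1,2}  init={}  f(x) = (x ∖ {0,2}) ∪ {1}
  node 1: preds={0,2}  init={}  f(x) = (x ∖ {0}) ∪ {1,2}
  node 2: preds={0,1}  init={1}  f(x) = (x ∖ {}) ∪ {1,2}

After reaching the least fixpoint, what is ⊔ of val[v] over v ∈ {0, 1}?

{1,2}

Iteration log — 5 steps:
  step 1. node 0  ⊔preds={1}  new={1}  old={}  +wl: 
  step 2. node 1  ⊔preds={1}  new={1,2}  old={}  +wl: 0
  step 3. node 2  ⊔preds={1,2}  new={1,2}  old={1}  +wl: 1
  step 4. node 0  ⊔preds={1,2}  new={1}  stable
  step 5. node 1  ⊔preds={1,2}  new={1,2}  stable

Least fixpoint reached:
  node 0: {1}
  node 1: {1,2}
  node 2: {1,2}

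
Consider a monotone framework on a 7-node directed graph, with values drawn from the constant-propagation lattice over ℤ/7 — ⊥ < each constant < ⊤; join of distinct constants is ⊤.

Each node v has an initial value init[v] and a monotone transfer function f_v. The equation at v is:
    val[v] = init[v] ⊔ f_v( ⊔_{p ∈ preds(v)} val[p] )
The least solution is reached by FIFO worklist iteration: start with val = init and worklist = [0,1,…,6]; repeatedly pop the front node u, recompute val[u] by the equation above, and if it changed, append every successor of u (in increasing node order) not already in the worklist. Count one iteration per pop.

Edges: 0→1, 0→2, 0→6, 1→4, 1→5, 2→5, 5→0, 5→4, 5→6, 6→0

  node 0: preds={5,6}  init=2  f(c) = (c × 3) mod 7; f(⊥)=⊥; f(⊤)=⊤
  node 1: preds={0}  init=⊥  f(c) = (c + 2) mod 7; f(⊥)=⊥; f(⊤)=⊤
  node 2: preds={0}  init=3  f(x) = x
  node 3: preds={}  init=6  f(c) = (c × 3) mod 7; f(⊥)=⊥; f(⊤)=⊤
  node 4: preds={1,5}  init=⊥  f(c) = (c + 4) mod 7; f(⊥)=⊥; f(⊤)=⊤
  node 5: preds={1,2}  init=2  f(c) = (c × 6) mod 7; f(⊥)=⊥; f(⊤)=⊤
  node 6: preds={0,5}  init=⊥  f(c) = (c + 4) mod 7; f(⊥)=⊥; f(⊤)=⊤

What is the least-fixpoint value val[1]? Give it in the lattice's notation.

Worklist (9 pops):
  #1 pop 0: in=2 → ⊤ (was 2); enqueue []
  #2 pop 1: in=⊤ → ⊤ (was ⊥); enqueue []
  #3 pop 2: in=⊤ → ⊤ (was 3); enqueue []
  #4 pop 3: in=⊥ → 6 (no change)
  #5 pop 4: in=⊤ → ⊤ (was ⊥); enqueue []
  #6 pop 5: in=⊤ → ⊤ (was 2); enqueue [0,4]
  #7 pop 6: in=⊤ → ⊤ (was ⊥); enqueue []
  #8 pop 0: in=⊤ → ⊤ (no change)
  #9 pop 4: in=⊤ → ⊤ (no change)

Fixpoint:
  val[0] = ⊤
  val[1] = ⊤
  val[2] = ⊤
  val[3] = 6
  val[4] = ⊤
  val[5] = ⊤
  val[6] = ⊤

⊤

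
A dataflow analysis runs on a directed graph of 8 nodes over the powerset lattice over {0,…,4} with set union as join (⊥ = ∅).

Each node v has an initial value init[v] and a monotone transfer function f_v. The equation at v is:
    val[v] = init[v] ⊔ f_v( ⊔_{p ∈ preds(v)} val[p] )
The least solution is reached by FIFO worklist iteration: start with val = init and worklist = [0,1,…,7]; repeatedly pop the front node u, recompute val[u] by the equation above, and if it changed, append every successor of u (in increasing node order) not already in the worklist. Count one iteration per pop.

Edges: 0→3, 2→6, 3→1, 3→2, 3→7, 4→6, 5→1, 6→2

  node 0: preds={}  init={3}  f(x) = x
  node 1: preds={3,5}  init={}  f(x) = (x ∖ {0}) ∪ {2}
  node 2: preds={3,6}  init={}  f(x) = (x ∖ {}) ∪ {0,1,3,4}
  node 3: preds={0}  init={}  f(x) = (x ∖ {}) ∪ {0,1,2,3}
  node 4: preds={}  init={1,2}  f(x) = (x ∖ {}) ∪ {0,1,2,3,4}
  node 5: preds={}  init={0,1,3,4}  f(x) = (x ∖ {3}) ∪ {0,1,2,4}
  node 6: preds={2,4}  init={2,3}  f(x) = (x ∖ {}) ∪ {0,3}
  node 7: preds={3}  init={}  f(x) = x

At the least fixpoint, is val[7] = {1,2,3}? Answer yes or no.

no

Worklist (10 pops):
  #1 pop 0: in={} → {3} (no change)
  #2 pop 1: in={0,1,3,4} → {1,2,3,4} (was {}); enqueue []
  #3 pop 2: in={2,3} → {0,1,2,3,4} (was {}); enqueue []
  #4 pop 3: in={3} → {0,1,2,3} (was {}); enqueue [1,2]
  #5 pop 4: in={} → {0,1,2,3,4} (was {1,2}); enqueue []
  #6 pop 5: in={} → {0,1,2,3,4} (was {0,1,3,4}); enqueue []
  #7 pop 6: in={0,1,2,3,4} → {0,1,2,3,4} (was {2,3}); enqueue []
  #8 pop 7: in={0,1,2,3} → {0,1,2,3} (was {}); enqueue []
  #9 pop 1: in={0,1,2,3,4} → {1,2,3,4} (no change)
  #10 pop 2: in={0,1,2,3,4} → {0,1,2,3,4} (no change)

Fixpoint:
  val[0] = {3}
  val[1] = {1,2,3,4}
  val[2] = {0,1,2,3,4}
  val[3] = {0,1,2,3}
  val[4] = {0,1,2,3,4}
  val[5] = {0,1,2,3,4}
  val[6] = {0,1,2,3,4}
  val[7] = {0,1,2,3}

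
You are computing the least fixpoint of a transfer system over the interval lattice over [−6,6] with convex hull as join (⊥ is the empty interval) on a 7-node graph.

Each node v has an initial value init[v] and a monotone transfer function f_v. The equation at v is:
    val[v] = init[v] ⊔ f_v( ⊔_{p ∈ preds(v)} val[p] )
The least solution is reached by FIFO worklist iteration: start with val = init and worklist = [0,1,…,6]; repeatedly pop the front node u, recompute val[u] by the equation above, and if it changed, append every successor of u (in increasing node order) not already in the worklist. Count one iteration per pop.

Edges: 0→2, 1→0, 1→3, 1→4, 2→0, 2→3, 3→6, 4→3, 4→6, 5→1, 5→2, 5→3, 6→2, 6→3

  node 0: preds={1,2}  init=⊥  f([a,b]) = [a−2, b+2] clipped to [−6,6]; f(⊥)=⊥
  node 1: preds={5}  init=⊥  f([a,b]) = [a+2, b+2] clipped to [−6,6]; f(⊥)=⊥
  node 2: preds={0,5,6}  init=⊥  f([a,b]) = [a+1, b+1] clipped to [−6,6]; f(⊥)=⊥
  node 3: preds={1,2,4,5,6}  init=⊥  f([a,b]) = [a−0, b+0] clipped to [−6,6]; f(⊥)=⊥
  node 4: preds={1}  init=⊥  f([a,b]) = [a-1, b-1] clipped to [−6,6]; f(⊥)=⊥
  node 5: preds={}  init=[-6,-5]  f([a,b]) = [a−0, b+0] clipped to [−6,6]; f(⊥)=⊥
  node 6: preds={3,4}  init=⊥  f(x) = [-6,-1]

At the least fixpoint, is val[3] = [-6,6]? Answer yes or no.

yes

Trace (23 dequeues):
  [1] u=0 | in ⊥ | out ⊥ | ==
  [2] u=1 | in [-6,-5] | out [-4,-3] | prev ⊥ | push {0}
  [3] u=2 | in [-6,-5] | out [-5,-4] | prev ⊥ | push {}
  [4] u=3 | in [-6,-3] | out [-6,-3] | prev ⊥ | push {}
  [5] u=4 | in [-4,-3] | out [-5,-4] | prev ⊥ | push {3}
  [6] u=5 | in ⊥ | out [-6,-5] | ==
  [7] u=6 | in [-6,-3] | out [-6,-1] | prev ⊥ | push {2}
  [8] u=0 | in [-5,-3] | out [-6,-1] | prev ⊥ | push {}
  [9] u=3 | in [-6,-1] | out [-6,-1] | prev [-6,-3] | push {6}
  [10] u=2 | in [-6,-1] | out [-5,0] | prev [-5,-4] | push {0,3}
  [11] u=6 | in [-6,-1] | out [-6,-1] | ==
  [12] u=0 | in [-5,0] | out [-6,2] | prev [-6,-1] | push {2}
  [13] u=3 | in [-6,0] | out [-6,0] | prev [-6,-1] | push {6}
  [14] u=2 | in [-6,2] | out [-5,3] | prev [-5,0] | push {0,3}
  [15] u=6 | in [-6,0] | out [-6,-1] | ==
  [16] u=0 | in [-5,3] | out [-6,5] | prev [-6,2] | push {2}
  [17] u=3 | in [-6,3] | out [-6,3] | prev [-6,0] | push {6}
  [18] u=2 | in [-6,5] | out [-5,6] | prev [-5,3] | push {0,3}
  [19] u=6 | in [-6,3] | out [-6,-1] | ==
  [20] u=0 | in [-5,6] | out [-6,6] | prev [-6,5] | push {2}
  [21] u=3 | in [-6,6] | out [-6,6] | prev [-6,3] | push {6}
  [22] u=2 | in [-6,6] | out [-5,6] | ==
  [23] u=6 | in [-6,6] | out [-6,-1] | ==

Converged values:
  [0] [-6,6]
  [1] [-4,-3]
  [2] [-5,6]
  [3] [-6,6]
  [4] [-5,-4]
  [5] [-6,-5]
  [6] [-6,-1]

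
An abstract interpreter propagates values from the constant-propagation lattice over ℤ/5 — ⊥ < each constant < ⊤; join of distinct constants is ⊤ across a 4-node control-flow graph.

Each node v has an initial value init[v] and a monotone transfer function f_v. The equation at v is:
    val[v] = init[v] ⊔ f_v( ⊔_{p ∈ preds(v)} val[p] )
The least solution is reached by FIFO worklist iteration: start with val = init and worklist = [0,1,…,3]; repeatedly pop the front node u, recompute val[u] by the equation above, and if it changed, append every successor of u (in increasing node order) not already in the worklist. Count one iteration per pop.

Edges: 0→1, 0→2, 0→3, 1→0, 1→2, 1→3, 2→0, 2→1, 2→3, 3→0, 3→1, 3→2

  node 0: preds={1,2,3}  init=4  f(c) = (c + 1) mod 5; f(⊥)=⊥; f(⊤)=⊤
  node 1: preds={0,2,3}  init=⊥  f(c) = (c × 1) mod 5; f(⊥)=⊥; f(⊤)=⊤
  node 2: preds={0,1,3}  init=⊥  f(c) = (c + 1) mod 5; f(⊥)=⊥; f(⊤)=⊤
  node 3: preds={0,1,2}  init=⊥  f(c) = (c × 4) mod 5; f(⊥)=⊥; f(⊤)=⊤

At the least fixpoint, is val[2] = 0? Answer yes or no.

Worklist (10 pops):
  #1 pop 0: in=⊥ → 4 (no change)
  #2 pop 1: in=4 → 4 (was ⊥); enqueue [0]
  #3 pop 2: in=4 → 0 (was ⊥); enqueue [1]
  #4 pop 3: in=⊤ → ⊤ (was ⊥); enqueue [2]
  #5 pop 0: in=⊤ → ⊤ (was 4); enqueue [3]
  #6 pop 1: in=⊤ → ⊤ (was 4); enqueue [0]
  #7 pop 2: in=⊤ → ⊤ (was 0); enqueue [1]
  #8 pop 3: in=⊤ → ⊤ (no change)
  #9 pop 0: in=⊤ → ⊤ (no change)
  #10 pop 1: in=⊤ → ⊤ (no change)

Fixpoint:
  val[0] = ⊤
  val[1] = ⊤
  val[2] = ⊤
  val[3] = ⊤

no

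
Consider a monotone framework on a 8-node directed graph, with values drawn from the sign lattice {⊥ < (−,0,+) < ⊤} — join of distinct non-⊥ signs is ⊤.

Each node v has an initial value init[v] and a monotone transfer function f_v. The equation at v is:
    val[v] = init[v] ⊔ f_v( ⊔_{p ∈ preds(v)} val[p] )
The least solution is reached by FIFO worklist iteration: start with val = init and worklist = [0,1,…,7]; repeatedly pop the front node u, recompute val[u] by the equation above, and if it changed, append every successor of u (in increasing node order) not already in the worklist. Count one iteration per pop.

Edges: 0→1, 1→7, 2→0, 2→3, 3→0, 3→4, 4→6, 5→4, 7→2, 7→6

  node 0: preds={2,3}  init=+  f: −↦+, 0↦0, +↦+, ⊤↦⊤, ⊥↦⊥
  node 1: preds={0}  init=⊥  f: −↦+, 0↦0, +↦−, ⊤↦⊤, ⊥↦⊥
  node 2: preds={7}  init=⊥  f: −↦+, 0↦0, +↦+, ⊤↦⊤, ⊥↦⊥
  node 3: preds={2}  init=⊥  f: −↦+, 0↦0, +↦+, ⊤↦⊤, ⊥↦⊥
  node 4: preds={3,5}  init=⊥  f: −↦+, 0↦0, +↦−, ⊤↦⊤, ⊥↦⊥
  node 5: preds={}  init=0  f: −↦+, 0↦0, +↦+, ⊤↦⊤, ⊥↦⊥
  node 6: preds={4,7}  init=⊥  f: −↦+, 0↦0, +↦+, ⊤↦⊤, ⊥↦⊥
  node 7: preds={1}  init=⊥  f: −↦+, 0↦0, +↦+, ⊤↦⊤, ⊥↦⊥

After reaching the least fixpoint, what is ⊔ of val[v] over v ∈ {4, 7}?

⊤

Worklist (15 pops):
  #1 pop 0: in=⊥ → + (no change)
  #2 pop 1: in=+ → − (was ⊥); enqueue []
  #3 pop 2: in=⊥ → ⊥ (no change)
  #4 pop 3: in=⊥ → ⊥ (no change)
  #5 pop 4: in=0 → 0 (was ⊥); enqueue []
  #6 pop 5: in=⊥ → 0 (no change)
  #7 pop 6: in=0 → 0 (was ⊥); enqueue []
  #8 pop 7: in=− → + (was ⊥); enqueue [2,6]
  #9 pop 2: in=+ → + (was ⊥); enqueue [0,3]
  #10 pop 6: in=⊤ → ⊤ (was 0); enqueue []
  #11 pop 0: in=+ → + (no change)
  #12 pop 3: in=+ → + (was ⊥); enqueue [0,4]
  #13 pop 0: in=+ → + (no change)
  #14 pop 4: in=⊤ → ⊤ (was 0); enqueue [6]
  #15 pop 6: in=⊤ → ⊤ (no change)

Fixpoint:
  val[0] = +
  val[1] = −
  val[2] = +
  val[3] = +
  val[4] = ⊤
  val[5] = 0
  val[6] = ⊤
  val[7] = +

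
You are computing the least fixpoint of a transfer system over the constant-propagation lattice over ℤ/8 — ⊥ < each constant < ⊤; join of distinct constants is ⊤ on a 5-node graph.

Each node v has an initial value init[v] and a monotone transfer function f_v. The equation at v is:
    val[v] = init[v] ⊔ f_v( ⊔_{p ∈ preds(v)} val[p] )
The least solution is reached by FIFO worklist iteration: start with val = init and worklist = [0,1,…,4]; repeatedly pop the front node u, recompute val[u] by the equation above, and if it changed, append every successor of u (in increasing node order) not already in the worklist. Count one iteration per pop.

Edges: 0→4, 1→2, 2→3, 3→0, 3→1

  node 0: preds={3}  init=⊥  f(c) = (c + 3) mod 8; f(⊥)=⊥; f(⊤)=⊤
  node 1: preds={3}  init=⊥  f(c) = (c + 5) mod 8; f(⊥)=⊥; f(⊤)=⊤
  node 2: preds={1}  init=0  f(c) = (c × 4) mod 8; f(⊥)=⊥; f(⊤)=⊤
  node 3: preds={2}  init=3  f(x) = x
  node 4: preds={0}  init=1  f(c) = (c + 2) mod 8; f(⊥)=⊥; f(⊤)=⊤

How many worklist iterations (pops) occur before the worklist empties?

10

Worklist (10 pops):
  #1 pop 0: in=3 → 6 (was ⊥); enqueue []
  #2 pop 1: in=3 → 0 (was ⊥); enqueue []
  #3 pop 2: in=0 → 0 (no change)
  #4 pop 3: in=0 → ⊤ (was 3); enqueue [0,1]
  #5 pop 4: in=6 → ⊤ (was 1); enqueue []
  #6 pop 0: in=⊤ → ⊤ (was 6); enqueue [4]
  #7 pop 1: in=⊤ → ⊤ (was 0); enqueue [2]
  #8 pop 4: in=⊤ → ⊤ (no change)
  #9 pop 2: in=⊤ → ⊤ (was 0); enqueue [3]
  #10 pop 3: in=⊤ → ⊤ (no change)

Fixpoint:
  val[0] = ⊤
  val[1] = ⊤
  val[2] = ⊤
  val[3] = ⊤
  val[4] = ⊤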